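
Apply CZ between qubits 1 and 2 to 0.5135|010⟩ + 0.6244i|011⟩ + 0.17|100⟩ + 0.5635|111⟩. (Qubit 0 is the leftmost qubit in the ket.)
0.5135|010⟩ - 0.6244i|011⟩ + 0.17|100⟩ - 0.5635|111⟩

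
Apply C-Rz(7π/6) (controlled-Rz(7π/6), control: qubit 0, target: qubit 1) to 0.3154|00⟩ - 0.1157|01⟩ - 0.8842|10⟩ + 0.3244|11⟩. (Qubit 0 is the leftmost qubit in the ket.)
0.3154|00⟩ - 0.1157|01⟩ + (0.2288 + 0.8541i)|10⟩ + (-0.08396 + 0.3133i)|11⟩

C-Rz(7π/6) leaves the control-|0⟩ kets |00⟩, |01⟩ unchanged and applies Rz(7π/6) to qubit 1 on the control-|1⟩ pair (|10⟩, |11⟩).
Rz(7π/6) = [[e^(−iθ/2), 0], [0, e^(iθ/2)]] with e^(±iθ/2) = cos(θ/2) ± i·sin(θ/2); θ = 7π/6, cos(θ/2) ≈ -0.258819, sin(θ/2) ≈ 0.965926.
With a = amp(|10⟩) = -0.8842 and b = amp(|11⟩) = 0.3244:
new amp(|10⟩) = (-0.258819 - 0.965926i)·a = (0.2288 + 0.8541i)
new amp(|11⟩) = (-0.258819 + 0.965926i)·b = (-0.08396 + 0.3133i)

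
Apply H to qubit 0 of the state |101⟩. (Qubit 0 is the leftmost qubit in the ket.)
1/√2|001⟩ - 1/√2|101⟩

H on qubit 0 mixes each pair of kets that differ only in qubit 0: amplitudes (a, b) of (|…0…⟩, |…1…⟩) become ((a + b)/√2, (a − b)/√2). Kets absent from the input have amplitude 0.
(|001⟩, |101⟩): (a, b) = (0, 1) → (1/√2, -1/√2)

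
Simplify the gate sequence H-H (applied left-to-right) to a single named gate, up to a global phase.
I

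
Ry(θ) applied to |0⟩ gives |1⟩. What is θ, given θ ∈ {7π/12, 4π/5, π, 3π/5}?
π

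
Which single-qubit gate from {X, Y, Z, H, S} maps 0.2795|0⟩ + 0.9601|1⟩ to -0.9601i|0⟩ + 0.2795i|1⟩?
Y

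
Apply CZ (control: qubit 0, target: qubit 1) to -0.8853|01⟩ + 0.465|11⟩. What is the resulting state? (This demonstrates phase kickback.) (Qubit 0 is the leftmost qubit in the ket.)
-0.8853|01⟩ - 0.465|11⟩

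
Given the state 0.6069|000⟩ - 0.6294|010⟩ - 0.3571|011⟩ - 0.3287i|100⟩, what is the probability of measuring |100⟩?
0.108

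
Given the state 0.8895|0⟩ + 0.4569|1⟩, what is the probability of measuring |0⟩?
0.7912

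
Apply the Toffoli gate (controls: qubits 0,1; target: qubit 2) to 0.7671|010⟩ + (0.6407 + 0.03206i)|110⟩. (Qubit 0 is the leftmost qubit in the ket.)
0.7671|010⟩ + (0.6407 + 0.03206i)|111⟩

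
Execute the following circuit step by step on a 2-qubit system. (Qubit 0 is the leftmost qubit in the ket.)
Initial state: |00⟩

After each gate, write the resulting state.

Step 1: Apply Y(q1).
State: i|01⟩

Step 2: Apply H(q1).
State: (1/√2)i|00⟩ - (1/√2)i|01⟩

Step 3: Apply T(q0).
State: (1/√2)i|00⟩ - (1/√2)i|01⟩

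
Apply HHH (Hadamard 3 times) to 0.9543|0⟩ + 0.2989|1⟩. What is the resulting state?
0.8861|0⟩ + 0.4634|1⟩

H² = I, so H^3 = H: a single Hadamard. With (a, b) = (0.9543, 0.2989), H gives ((a + b)/√2, (a − b)/√2) = (0.8861, 0.4634).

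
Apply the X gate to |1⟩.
|0⟩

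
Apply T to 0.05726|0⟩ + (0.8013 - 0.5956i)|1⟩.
0.05726|0⟩ + (0.9878 + 0.1455i)|1⟩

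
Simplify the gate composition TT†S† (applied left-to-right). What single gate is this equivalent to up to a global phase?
S†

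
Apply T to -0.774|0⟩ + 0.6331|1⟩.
-0.774|0⟩ + (0.4477 + 0.4477i)|1⟩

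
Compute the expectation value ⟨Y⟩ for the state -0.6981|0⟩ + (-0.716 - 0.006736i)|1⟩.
0.009405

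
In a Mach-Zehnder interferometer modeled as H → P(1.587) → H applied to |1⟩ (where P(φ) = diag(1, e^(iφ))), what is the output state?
(0.5081 - 0.4999i)|0⟩ + (0.4919 + 0.4999i)|1⟩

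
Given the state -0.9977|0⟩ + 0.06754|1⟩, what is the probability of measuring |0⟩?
0.9954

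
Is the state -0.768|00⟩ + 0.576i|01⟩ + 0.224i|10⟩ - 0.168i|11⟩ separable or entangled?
Entangled

Writing the state as a|00⟩ + b|01⟩ + c|10⟩ + d|11⟩, it is a product state iff ad − bc = 0.
Here (a, b, c, d) = (-0.768, 0.576i, 0.224i, -0.168i): ad − bc = (-0.768)(-0.168i) − (0.576i)(0.224i) = (0.129 + 0.129i) ≠ 0, so the state is entangled.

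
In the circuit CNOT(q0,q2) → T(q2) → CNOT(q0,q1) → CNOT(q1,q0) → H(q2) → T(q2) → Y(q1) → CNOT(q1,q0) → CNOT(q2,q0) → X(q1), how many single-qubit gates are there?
5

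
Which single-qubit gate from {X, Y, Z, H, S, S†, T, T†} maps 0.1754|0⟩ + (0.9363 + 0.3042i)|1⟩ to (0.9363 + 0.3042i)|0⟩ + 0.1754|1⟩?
X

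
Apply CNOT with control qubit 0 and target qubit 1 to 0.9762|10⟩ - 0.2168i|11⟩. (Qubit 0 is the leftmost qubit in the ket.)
-0.2168i|10⟩ + 0.9762|11⟩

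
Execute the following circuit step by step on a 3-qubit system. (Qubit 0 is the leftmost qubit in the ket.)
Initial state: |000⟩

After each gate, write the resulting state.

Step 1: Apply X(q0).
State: |100⟩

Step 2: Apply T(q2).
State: |100⟩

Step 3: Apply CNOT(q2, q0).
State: |100⟩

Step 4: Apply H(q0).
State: 1/√2|000⟩ - 1/√2|100⟩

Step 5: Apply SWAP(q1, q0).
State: 1/√2|000⟩ - 1/√2|010⟩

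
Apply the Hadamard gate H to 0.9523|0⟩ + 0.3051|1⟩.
0.8891|0⟩ + 0.4576|1⟩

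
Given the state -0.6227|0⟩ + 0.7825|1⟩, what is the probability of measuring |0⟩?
0.3878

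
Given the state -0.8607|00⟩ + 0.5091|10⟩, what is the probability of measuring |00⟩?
0.7408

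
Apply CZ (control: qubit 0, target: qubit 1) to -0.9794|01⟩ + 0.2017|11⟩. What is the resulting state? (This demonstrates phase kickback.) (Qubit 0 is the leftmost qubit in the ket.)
-0.9794|01⟩ - 0.2017|11⟩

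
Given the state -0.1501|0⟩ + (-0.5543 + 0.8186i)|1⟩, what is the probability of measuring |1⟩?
0.9774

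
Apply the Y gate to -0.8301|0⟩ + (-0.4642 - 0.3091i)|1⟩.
(-0.3091 + 0.4642i)|0⟩ - 0.8301i|1⟩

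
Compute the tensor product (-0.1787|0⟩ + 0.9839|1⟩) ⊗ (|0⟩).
-0.1787|00⟩ + 0.9839|10⟩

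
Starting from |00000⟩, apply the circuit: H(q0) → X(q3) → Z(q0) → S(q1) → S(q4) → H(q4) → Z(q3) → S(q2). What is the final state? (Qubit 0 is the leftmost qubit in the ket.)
-1/2|00010⟩ - 1/2|00011⟩ + 1/2|10010⟩ + 1/2|10011⟩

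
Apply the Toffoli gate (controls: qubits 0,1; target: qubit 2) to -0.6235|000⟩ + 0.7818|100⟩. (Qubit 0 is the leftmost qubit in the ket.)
-0.6235|000⟩ + 0.7818|100⟩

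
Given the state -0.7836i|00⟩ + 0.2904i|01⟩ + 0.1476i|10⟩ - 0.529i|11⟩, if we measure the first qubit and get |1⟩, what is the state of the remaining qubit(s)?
0.2688i|0⟩ - 0.9632i|1⟩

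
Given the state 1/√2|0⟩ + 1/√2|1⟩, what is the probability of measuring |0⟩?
1/2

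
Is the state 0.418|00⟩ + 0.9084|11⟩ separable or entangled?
Entangled

Writing the state as a|00⟩ + b|01⟩ + c|10⟩ + d|11⟩, it is a product state iff ad − bc = 0.
Here (a, b, c, d) = (0.418, 0, 0, 0.9084): ad − bc = (0.418)(0.9084) − (0)(0) = 0.3797 ≠ 0, so the state is entangled.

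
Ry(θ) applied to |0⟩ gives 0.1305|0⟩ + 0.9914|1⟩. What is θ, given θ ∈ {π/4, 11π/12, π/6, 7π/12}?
11π/12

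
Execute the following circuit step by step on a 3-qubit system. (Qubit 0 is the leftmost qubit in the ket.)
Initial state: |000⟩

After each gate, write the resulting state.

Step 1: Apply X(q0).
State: |100⟩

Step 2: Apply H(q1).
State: 1/√2|100⟩ + 1/√2|110⟩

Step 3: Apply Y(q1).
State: -(1/√2)i|100⟩ + (1/√2)i|110⟩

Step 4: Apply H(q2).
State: -(1/2)i|100⟩ - (1/2)i|101⟩ + (1/2)i|110⟩ + (1/2)i|111⟩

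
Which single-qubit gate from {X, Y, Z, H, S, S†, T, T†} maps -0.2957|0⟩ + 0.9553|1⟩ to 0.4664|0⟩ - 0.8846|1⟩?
H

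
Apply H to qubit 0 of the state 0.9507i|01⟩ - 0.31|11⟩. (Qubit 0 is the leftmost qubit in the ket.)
(-0.2192 + 0.6722i)|01⟩ + (0.2192 + 0.6722i)|11⟩

H on qubit 0 mixes each pair of kets that differ only in qubit 0: amplitudes (a, b) of (|…0…⟩, |…1…⟩) become ((a + b)/√2, (a − b)/√2). Kets absent from the input have amplitude 0.
(|01⟩, |11⟩): (a, b) = (0.9507i, -0.31) → ((-0.2192 + 0.6722i), (0.2192 + 0.6722i))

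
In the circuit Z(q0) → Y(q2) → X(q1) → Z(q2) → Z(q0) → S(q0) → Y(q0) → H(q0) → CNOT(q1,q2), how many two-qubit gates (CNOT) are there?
1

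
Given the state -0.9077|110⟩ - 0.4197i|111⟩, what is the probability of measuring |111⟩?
0.1761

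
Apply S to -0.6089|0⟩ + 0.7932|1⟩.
-0.6089|0⟩ + 0.7932i|1⟩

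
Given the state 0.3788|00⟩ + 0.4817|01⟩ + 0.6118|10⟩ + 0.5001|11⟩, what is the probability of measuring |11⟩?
0.2501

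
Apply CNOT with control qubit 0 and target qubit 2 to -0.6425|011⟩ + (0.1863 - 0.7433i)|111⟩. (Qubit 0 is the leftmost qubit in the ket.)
-0.6425|011⟩ + (0.1863 - 0.7433i)|110⟩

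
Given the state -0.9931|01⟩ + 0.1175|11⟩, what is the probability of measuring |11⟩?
0.01381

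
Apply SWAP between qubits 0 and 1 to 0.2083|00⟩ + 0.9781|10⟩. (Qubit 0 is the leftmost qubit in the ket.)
0.2083|00⟩ + 0.9781|01⟩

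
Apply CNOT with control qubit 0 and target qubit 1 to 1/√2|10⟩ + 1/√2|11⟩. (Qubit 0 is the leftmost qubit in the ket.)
1/√2|10⟩ + 1/√2|11⟩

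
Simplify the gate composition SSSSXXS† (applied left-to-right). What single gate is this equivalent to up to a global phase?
S†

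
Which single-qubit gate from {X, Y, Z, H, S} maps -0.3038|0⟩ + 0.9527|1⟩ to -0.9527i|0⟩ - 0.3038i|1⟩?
Y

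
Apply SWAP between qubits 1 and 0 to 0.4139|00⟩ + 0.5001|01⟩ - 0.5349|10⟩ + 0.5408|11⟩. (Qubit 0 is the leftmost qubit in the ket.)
0.4139|00⟩ - 0.5349|01⟩ + 0.5001|10⟩ + 0.5408|11⟩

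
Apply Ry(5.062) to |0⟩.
-0.8193|0⟩ + 0.5734|1⟩

Ry(5.062) = [[cos(θ/2), −sin(θ/2)], [sin(θ/2), cos(θ/2)]]; θ = 5.062, cos(θ/2) ≈ -0.819308, sin(θ/2) ≈ 0.573353.
With a = amp(|0⟩) = 1 and b = amp(|1⟩) = 0:
new amp(|0⟩) = (-0.819308)·a + (-0.573353)·b = -0.8193
new amp(|1⟩) = (0.573353)·a + (-0.819308)·b = 0.5734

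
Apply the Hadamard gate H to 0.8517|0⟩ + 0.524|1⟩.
0.9728|0⟩ + 0.2317|1⟩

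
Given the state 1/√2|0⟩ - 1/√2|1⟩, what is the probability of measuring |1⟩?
1/2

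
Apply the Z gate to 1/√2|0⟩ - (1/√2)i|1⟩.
1/√2|0⟩ + (1/√2)i|1⟩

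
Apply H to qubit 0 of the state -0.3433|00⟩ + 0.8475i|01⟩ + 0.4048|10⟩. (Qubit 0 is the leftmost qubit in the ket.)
0.04349|00⟩ + 0.5993i|01⟩ - 0.529|10⟩ + 0.5993i|11⟩

H on qubit 0 mixes each pair of kets that differ only in qubit 0: amplitudes (a, b) of (|…0…⟩, |…1…⟩) become ((a + b)/√2, (a − b)/√2). Kets absent from the input have amplitude 0.
(|00⟩, |10⟩): (a, b) = (-0.3433, 0.4048) → (0.04349, -0.529)
(|01⟩, |11⟩): (a, b) = (0.8475i, 0) → (0.5993i, 0.5993i)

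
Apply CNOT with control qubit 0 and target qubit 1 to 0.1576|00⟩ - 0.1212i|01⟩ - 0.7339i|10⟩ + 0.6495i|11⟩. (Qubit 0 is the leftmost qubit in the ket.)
0.1576|00⟩ - 0.1212i|01⟩ + 0.6495i|10⟩ - 0.7339i|11⟩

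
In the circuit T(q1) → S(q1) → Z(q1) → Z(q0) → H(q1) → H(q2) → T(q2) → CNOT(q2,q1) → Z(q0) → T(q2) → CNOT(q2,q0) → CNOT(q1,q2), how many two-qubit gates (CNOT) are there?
3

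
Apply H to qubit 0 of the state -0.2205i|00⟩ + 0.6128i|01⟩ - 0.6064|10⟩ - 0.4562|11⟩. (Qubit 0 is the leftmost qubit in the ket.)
(-0.4288 - 0.1559i)|00⟩ + (-0.3226 + 0.4333i)|01⟩ + (0.4288 - 0.1559i)|10⟩ + (0.3226 + 0.4333i)|11⟩

H on qubit 0 mixes each pair of kets that differ only in qubit 0: amplitudes (a, b) of (|…0…⟩, |…1…⟩) become ((a + b)/√2, (a − b)/√2). Kets absent from the input have amplitude 0.
(|00⟩, |10⟩): (a, b) = (-0.2205i, -0.6064) → ((-0.4288 - 0.1559i), (0.4288 - 0.1559i))
(|01⟩, |11⟩): (a, b) = (0.6128i, -0.4562) → ((-0.3226 + 0.4333i), (0.3226 + 0.4333i))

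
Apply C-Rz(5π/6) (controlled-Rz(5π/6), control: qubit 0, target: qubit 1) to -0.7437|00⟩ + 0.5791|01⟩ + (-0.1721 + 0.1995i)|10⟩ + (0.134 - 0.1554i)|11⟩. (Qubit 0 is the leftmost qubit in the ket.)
-0.7437|00⟩ + 0.5791|01⟩ + (0.1482 + 0.2179i)|10⟩ + (0.1848 + 0.08921i)|11⟩

C-Rz(5π/6) leaves the control-|0⟩ kets |00⟩, |01⟩ unchanged and applies Rz(5π/6) to qubit 1 on the control-|1⟩ pair (|10⟩, |11⟩).
Rz(5π/6) = [[e^(−iθ/2), 0], [0, e^(iθ/2)]] with e^(±iθ/2) = cos(θ/2) ± i·sin(θ/2); θ = 5π/6, cos(θ/2) ≈ 0.258819, sin(θ/2) ≈ 0.965926.
With a = amp(|10⟩) = (-0.1721 + 0.1995i) and b = amp(|11⟩) = (0.134 - 0.1554i):
new amp(|10⟩) = (0.258819 - 0.965926i)·a = (0.1482 + 0.2179i)
new amp(|11⟩) = (0.258819 + 0.965926i)·b = (0.1848 + 0.08921i)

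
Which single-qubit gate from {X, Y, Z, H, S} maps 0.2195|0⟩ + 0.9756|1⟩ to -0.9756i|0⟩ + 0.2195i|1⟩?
Y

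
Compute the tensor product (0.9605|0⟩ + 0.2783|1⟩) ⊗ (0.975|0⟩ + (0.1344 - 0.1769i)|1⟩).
0.9365|00⟩ + (0.1291 - 0.1699i)|01⟩ + 0.2713|10⟩ + (0.0374 - 0.04923i)|11⟩

amp(|b₁b₂…⟩) = product of the factor amplitudes for bits b₁, b₂, …; only kets whose every factor amplitude is nonzero survive.
|00⟩: (0.9605)(0.975) = 0.9365
|01⟩: (0.9605)(0.1344 - 0.1769i) = (0.1291 - 0.1699i)
|10⟩: (0.2783)(0.975) = 0.2713
|11⟩: (0.2783)(0.1344 - 0.1769i) = (0.0374 - 0.04923i)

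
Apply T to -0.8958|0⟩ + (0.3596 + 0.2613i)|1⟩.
-0.8958|0⟩ + (0.06951 + 0.439i)|1⟩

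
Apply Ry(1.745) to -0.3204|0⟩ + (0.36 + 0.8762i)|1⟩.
(-0.4817 - 0.6711i)|0⟩ + (-0.01396 + 0.5633i)|1⟩

Ry(1.745) = [[cos(θ/2), −sin(θ/2)], [sin(θ/2), cos(θ/2)]]; θ = 1.745, cos(θ/2) ≈ 0.642914, sin(θ/2) ≈ 0.765939.
With a = amp(|0⟩) = -0.3204 and b = amp(|1⟩) = (0.36 + 0.8762i):
new amp(|0⟩) = (0.642914)·a + (-0.765939)·b = (-0.4817 - 0.6711i)
new amp(|1⟩) = (0.765939)·a + (0.642914)·b = (-0.01396 + 0.5633i)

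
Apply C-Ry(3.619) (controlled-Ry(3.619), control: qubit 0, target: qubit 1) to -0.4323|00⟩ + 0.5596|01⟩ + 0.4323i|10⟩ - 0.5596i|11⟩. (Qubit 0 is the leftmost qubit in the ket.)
-0.4323|00⟩ + 0.5596|01⟩ + 0.4415i|10⟩ + 0.5524i|11⟩

C-Ry(3.619) leaves the control-|0⟩ kets |00⟩, |01⟩ unchanged and applies Ry(3.619) to qubit 1 on the control-|1⟩ pair (|10⟩, |11⟩).
Ry(3.619) = [[cos(θ/2), −sin(θ/2)], [sin(θ/2), cos(θ/2)]]; θ = 3.619, cos(θ/2) ≈ -0.236443, sin(θ/2) ≈ 0.971645.
With a = amp(|10⟩) = 0.4323i and b = amp(|11⟩) = -0.5596i:
new amp(|10⟩) = (-0.236443)·a + (-0.971645)·b = 0.4415i
new amp(|11⟩) = (0.971645)·a + (-0.236443)·b = 0.5524i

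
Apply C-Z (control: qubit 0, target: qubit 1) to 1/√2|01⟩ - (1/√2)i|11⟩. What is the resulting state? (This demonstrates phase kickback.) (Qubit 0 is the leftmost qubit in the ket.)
1/√2|01⟩ + (1/√2)i|11⟩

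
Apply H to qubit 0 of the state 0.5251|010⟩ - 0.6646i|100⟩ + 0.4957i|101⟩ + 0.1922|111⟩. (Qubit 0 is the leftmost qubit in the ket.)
-0.4699i|000⟩ + 0.3505i|001⟩ + 0.3713|010⟩ + 0.1359|011⟩ + 0.4699i|100⟩ - 0.3505i|101⟩ + 0.3713|110⟩ - 0.1359|111⟩

H on qubit 0 mixes each pair of kets that differ only in qubit 0: amplitudes (a, b) of (|…0…⟩, |…1…⟩) become ((a + b)/√2, (a − b)/√2). Kets absent from the input have amplitude 0.
(|000⟩, |100⟩): (a, b) = (0, -0.6646i) → (-0.4699i, 0.4699i)
(|001⟩, |101⟩): (a, b) = (0, 0.4957i) → (0.3505i, -0.3505i)
(|010⟩, |110⟩): (a, b) = (0.5251, 0) → (0.3713, 0.3713)
(|011⟩, |111⟩): (a, b) = (0, 0.1922) → (0.1359, -0.1359)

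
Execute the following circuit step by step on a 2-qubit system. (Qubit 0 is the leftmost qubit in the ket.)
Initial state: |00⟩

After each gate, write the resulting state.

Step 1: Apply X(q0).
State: |10⟩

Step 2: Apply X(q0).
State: |00⟩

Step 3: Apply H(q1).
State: 1/√2|00⟩ + 1/√2|01⟩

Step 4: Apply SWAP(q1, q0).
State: 1/√2|00⟩ + 1/√2|10⟩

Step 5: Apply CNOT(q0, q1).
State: 1/√2|00⟩ + 1/√2|11⟩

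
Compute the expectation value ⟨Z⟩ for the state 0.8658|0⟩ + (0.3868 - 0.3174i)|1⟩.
0.4993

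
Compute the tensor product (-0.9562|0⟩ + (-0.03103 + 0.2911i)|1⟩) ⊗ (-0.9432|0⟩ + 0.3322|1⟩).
0.9019|00⟩ - 0.3176|01⟩ + (0.02927 - 0.2746i)|10⟩ + (-0.01031 + 0.0967i)|11⟩

amp(|b₁b₂…⟩) = product of the factor amplitudes for bits b₁, b₂, …; only kets whose every factor amplitude is nonzero survive.
|00⟩: (-0.9562)(-0.9432) = 0.9019
|01⟩: (-0.9562)(0.3322) = -0.3176
|10⟩: (-0.03103 + 0.2911i)(-0.9432) = (0.02927 - 0.2746i)
|11⟩: (-0.03103 + 0.2911i)(0.3322) = (-0.01031 + 0.0967i)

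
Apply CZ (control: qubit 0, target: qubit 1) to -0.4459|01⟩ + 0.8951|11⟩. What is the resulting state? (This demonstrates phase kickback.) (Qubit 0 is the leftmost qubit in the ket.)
-0.4459|01⟩ - 0.8951|11⟩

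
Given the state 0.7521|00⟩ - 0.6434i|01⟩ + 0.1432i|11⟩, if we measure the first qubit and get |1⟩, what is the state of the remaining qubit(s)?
i|1⟩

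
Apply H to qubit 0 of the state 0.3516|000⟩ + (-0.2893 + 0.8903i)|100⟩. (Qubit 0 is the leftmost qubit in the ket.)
(0.04405 + 0.6295i)|000⟩ + (0.4532 - 0.6295i)|100⟩

H on qubit 0 mixes each pair of kets that differ only in qubit 0: amplitudes (a, b) of (|…0…⟩, |…1…⟩) become ((a + b)/√2, (a − b)/√2). Kets absent from the input have amplitude 0.
(|000⟩, |100⟩): (a, b) = (0.3516, (-0.2893 + 0.8903i)) → ((0.04405 + 0.6295i), (0.4532 - 0.6295i))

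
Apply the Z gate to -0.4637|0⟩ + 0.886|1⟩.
-0.4637|0⟩ - 0.886|1⟩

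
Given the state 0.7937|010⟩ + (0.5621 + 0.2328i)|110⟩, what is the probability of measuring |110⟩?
0.3702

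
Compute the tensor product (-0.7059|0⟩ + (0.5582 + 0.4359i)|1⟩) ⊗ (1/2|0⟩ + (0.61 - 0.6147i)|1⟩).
-0.353|00⟩ + (-0.4306 + 0.4339i)|01⟩ + (0.2791 + 0.218i)|10⟩ + (0.6084 - 0.07723i)|11⟩

amp(|b₁b₂…⟩) = product of the factor amplitudes for bits b₁, b₂, …; only kets whose every factor amplitude is nonzero survive.
|00⟩: (-0.7059)(1/2) = -0.353
|01⟩: (-0.7059)(0.61 - 0.6147i) = (-0.4306 + 0.4339i)
|10⟩: (0.5582 + 0.4359i)(1/2) = (0.2791 + 0.218i)
|11⟩: (0.5582 + 0.4359i)(0.61 - 0.6147i) = (0.6084 - 0.07723i)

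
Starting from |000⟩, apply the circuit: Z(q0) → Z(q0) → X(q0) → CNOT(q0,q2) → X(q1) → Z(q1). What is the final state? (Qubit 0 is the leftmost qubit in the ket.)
-|111⟩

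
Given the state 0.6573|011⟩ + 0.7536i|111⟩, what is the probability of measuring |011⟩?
0.432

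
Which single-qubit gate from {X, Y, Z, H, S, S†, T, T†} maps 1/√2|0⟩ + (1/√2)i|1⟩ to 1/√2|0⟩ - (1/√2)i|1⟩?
Z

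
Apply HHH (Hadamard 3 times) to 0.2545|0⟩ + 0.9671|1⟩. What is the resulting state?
0.8638|0⟩ - 0.5039|1⟩

H² = I, so H^3 = H: a single Hadamard. With (a, b) = (0.2545, 0.9671), H gives ((a + b)/√2, (a − b)/√2) = (0.8638, -0.5039).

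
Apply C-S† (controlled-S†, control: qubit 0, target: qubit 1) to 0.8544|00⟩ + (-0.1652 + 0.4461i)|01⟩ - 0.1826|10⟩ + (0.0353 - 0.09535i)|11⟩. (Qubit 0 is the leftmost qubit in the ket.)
0.8544|00⟩ + (-0.1652 + 0.4461i)|01⟩ - 0.1826|10⟩ + (-0.09535 - 0.0353i)|11⟩

C-S† leaves the control-|0⟩ kets |00⟩, |01⟩ unchanged and applies S† to qubit 1 on the control-|1⟩ pair (|10⟩, |11⟩).
S† = [[1, 0], [0, -i]].
With a = amp(|10⟩) = -0.1826 and b = amp(|11⟩) = (0.0353 - 0.09535i):
new amp(|10⟩) = (1)·a = -0.1826
new amp(|11⟩) = (-i)·b = (-0.09535 - 0.0353i)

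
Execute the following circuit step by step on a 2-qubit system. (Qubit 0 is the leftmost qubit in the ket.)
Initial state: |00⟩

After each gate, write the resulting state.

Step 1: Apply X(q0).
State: |10⟩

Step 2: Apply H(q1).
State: 1/√2|10⟩ + 1/√2|11⟩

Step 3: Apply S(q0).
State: (1/√2)i|10⟩ + (1/√2)i|11⟩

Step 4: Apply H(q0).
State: (1/2)i|00⟩ + (1/2)i|01⟩ - (1/2)i|10⟩ - (1/2)i|11⟩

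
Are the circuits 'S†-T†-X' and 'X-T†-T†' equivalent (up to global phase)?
No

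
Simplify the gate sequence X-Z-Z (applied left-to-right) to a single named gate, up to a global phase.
X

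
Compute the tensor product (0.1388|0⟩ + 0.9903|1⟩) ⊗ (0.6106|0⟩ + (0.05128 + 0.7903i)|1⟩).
0.08475|00⟩ + (0.007118 + 0.1097i)|01⟩ + 0.6047|10⟩ + (0.05078 + 0.7826i)|11⟩

amp(|b₁b₂…⟩) = product of the factor amplitudes for bits b₁, b₂, …; only kets whose every factor amplitude is nonzero survive.
|00⟩: (0.1388)(0.6106) = 0.08475
|01⟩: (0.1388)(0.05128 + 0.7903i) = (0.007118 + 0.1097i)
|10⟩: (0.9903)(0.6106) = 0.6047
|11⟩: (0.9903)(0.05128 + 0.7903i) = (0.05078 + 0.7826i)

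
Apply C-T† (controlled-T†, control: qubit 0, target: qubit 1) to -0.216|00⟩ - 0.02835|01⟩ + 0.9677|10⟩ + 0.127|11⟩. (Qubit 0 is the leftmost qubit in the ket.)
-0.216|00⟩ - 0.02835|01⟩ + 0.9677|10⟩ + (0.0898 - 0.0898i)|11⟩

C-T† leaves the control-|0⟩ kets |00⟩, |01⟩ unchanged and applies T† to qubit 1 on the control-|1⟩ pair (|10⟩, |11⟩).
T† = [[1, 0], [0, (1/√2 - (1/√2)i)]].
With a = amp(|10⟩) = 0.9677 and b = amp(|11⟩) = 0.127:
new amp(|10⟩) = (1)·a = 0.9677
new amp(|11⟩) = (1/√2 - (1/√2)i)·b = (0.0898 - 0.0898i)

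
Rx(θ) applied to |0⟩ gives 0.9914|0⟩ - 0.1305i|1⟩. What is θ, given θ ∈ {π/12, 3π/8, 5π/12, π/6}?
π/12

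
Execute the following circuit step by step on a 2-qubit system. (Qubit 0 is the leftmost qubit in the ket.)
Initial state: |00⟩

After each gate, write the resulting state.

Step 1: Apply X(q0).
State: |10⟩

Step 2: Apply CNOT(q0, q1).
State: |11⟩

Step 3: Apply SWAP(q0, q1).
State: |11⟩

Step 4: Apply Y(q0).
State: -i|01⟩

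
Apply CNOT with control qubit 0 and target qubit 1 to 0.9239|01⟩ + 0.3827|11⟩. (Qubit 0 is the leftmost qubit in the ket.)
0.9239|01⟩ + 0.3827|10⟩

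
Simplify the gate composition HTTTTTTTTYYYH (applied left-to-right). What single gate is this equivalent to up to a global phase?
Y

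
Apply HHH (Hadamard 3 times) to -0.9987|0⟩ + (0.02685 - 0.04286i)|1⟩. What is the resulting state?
(-0.6872 - 0.03031i)|0⟩ + (-0.7252 + 0.03031i)|1⟩

H² = I, so H^3 = H: a single Hadamard. With (a, b) = (-0.9987, (0.02685 - 0.04286i)), H gives ((a + b)/√2, (a − b)/√2) = ((-0.6872 - 0.03031i), (-0.7252 + 0.03031i)).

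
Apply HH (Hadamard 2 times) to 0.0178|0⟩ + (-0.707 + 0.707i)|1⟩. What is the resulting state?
0.0178|0⟩ + (-0.707 + 0.707i)|1⟩

H² = I, so an even number of Hadamards cancels: H^2 = I and the state is unchanged.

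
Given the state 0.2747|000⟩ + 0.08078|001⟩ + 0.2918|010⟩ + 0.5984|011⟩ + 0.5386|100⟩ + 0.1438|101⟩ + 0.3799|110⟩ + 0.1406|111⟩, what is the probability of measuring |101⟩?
0.02068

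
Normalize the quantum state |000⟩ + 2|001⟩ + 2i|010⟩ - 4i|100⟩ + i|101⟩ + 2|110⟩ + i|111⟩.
0.1796|000⟩ + 0.3592|001⟩ + 0.3592i|010⟩ - 0.7184i|100⟩ + 0.1796i|101⟩ + 0.3592|110⟩ + 0.1796i|111⟩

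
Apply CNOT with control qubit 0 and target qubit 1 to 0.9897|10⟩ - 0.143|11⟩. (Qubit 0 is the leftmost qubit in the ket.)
-0.143|10⟩ + 0.9897|11⟩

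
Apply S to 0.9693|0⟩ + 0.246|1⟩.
0.9693|0⟩ + 0.246i|1⟩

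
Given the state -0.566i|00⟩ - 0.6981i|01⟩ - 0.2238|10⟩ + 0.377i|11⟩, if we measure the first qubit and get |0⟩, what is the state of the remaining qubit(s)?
-0.6298i|0⟩ - 0.7768i|1⟩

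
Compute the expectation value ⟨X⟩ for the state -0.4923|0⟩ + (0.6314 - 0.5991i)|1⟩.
-0.6217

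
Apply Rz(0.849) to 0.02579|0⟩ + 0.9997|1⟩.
(0.0235 - 0.01062i)|0⟩ + (0.911 + 0.4117i)|1⟩

Rz(0.849) = [[e^(−iθ/2), 0], [0, e^(iθ/2)]] with e^(±iθ/2) = cos(θ/2) ± i·sin(θ/2); θ = 0.849, cos(θ/2) ≈ 0.911245, sin(θ/2) ≈ 0.411865.
With a = amp(|0⟩) = 0.02579 and b = amp(|1⟩) = 0.9997:
new amp(|0⟩) = (0.911245 - 0.411865i)·a = (0.0235 - 0.01062i)
new amp(|1⟩) = (0.911245 + 0.411865i)·b = (0.911 + 0.4117i)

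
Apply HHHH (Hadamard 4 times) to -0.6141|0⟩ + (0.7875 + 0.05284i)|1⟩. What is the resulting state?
-0.6141|0⟩ + (0.7875 + 0.05284i)|1⟩

H² = I, so an even number of Hadamards cancels: H^4 = I and the state is unchanged.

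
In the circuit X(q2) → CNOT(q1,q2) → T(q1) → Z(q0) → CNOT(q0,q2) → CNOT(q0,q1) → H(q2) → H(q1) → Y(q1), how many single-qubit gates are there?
6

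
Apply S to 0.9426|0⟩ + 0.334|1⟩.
0.9426|0⟩ + 0.334i|1⟩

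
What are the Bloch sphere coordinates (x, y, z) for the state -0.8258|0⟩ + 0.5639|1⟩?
(-0.9313, 0, 0.364)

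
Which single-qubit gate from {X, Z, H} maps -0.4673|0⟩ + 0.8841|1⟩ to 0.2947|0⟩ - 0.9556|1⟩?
H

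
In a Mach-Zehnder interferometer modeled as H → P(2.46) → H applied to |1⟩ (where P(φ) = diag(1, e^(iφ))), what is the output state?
(0.8883 - 0.315i)|0⟩ + (0.1117 + 0.315i)|1⟩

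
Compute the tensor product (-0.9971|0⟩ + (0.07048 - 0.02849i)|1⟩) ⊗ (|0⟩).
-0.9971|00⟩ + (0.07048 - 0.02849i)|10⟩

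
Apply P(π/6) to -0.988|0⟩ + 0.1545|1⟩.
-0.988|0⟩ + (0.1338 + 0.07725i)|1⟩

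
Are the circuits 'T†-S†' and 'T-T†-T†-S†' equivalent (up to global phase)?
Yes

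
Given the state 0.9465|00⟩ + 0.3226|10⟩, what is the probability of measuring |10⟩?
0.1041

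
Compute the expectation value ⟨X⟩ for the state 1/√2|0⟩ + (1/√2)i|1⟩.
0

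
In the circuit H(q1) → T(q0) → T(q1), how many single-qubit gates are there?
3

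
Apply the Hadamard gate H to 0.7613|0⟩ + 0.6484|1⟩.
0.9968|0⟩ + 0.07983|1⟩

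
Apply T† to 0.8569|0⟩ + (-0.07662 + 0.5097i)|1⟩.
0.8569|0⟩ + (0.3062 + 0.4146i)|1⟩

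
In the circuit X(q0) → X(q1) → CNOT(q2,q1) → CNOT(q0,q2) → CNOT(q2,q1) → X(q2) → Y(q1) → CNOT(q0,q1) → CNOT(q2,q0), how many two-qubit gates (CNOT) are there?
5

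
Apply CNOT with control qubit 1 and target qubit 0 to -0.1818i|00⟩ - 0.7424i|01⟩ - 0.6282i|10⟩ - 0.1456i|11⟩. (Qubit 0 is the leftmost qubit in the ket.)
-0.1818i|00⟩ - 0.1456i|01⟩ - 0.6282i|10⟩ - 0.7424i|11⟩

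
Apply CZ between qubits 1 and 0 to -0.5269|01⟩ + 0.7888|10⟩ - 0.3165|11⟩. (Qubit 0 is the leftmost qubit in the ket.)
-0.5269|01⟩ + 0.7888|10⟩ + 0.3165|11⟩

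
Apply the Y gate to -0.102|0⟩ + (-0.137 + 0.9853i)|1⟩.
(0.9853 + 0.137i)|0⟩ - 0.102i|1⟩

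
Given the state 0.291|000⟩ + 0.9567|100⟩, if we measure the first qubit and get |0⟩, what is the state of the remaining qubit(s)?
|00⟩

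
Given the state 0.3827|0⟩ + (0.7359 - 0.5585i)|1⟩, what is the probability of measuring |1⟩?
0.8535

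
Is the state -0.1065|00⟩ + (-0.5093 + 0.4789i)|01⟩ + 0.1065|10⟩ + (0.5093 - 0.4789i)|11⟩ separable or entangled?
Separable

Writing the state as a|00⟩ + b|01⟩ + c|10⟩ + d|11⟩, it is a product state iff ad − bc = 0.
Here (a, b, c, d) = (-0.1065, (-0.5093 + 0.4789i), 0.1065, (0.5093 - 0.4789i)): ad − bc = (-0.1065)(0.5093 - 0.4789i) − (-0.5093 + 0.4789i)(0.1065) = 0, so the state is separable.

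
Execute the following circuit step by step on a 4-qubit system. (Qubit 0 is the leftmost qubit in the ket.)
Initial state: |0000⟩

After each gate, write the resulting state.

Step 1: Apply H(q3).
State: 1/√2|0000⟩ + 1/√2|0001⟩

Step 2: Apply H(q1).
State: 1/2|0000⟩ + 1/2|0001⟩ + 1/2|0100⟩ + 1/2|0101⟩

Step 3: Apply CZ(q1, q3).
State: 1/2|0000⟩ + 1/2|0001⟩ + 1/2|0100⟩ - 1/2|0101⟩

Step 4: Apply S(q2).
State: 1/2|0000⟩ + 1/2|0001⟩ + 1/2|0100⟩ - 1/2|0101⟩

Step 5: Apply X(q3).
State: 1/2|0000⟩ + 1/2|0001⟩ - 1/2|0100⟩ + 1/2|0101⟩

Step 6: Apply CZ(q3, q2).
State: 1/2|0000⟩ + 1/2|0001⟩ - 1/2|0100⟩ + 1/2|0101⟩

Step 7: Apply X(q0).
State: 1/2|1000⟩ + 1/2|1001⟩ - 1/2|1100⟩ + 1/2|1101⟩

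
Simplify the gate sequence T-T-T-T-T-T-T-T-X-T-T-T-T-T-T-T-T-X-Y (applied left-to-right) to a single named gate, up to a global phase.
Y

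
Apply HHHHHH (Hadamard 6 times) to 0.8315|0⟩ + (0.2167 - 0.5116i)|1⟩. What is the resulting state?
0.8315|0⟩ + (0.2167 - 0.5116i)|1⟩

H² = I, so an even number of Hadamards cancels: H^6 = I and the state is unchanged.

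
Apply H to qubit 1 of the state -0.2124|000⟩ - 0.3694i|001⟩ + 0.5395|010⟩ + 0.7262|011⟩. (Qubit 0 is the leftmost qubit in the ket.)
0.2313|000⟩ + (0.5135 - 0.2612i)|001⟩ - 0.5317|010⟩ + (-0.5135 - 0.2612i)|011⟩

H on qubit 1 mixes each pair of kets that differ only in qubit 1: amplitudes (a, b) of (|…0…⟩, |…1…⟩) become ((a + b)/√2, (a − b)/√2). Kets absent from the input have amplitude 0.
(|000⟩, |010⟩): (a, b) = (-0.2124, 0.5395) → (0.2313, -0.5317)
(|001⟩, |011⟩): (a, b) = (-0.3694i, 0.7262) → ((0.5135 - 0.2612i), (-0.5135 - 0.2612i))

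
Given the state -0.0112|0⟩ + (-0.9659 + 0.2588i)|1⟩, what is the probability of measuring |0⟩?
0.0001254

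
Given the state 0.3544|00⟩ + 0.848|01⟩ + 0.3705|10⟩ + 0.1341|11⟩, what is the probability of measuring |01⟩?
0.7191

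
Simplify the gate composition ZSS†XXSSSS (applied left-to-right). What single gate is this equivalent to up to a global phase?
Z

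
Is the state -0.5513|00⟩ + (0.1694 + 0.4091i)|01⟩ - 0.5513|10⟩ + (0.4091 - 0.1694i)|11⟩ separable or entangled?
Entangled

Writing the state as a|00⟩ + b|01⟩ + c|10⟩ + d|11⟩, it is a product state iff ad − bc = 0.
Here (a, b, c, d) = (-0.5513, (0.1694 + 0.4091i), -0.5513, (0.4091 - 0.1694i)): ad − bc = (-0.5513)(0.4091 - 0.1694i) − (0.1694 + 0.4091i)(-0.5513) = (-0.1321 + 0.3189i) ≠ 0, so the state is entangled.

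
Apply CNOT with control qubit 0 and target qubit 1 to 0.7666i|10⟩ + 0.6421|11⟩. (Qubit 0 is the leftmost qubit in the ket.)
0.6421|10⟩ + 0.7666i|11⟩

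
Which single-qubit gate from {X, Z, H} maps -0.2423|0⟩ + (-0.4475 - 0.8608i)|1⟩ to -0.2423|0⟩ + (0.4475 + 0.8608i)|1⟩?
Z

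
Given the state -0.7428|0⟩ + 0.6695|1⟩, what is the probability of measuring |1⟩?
0.4482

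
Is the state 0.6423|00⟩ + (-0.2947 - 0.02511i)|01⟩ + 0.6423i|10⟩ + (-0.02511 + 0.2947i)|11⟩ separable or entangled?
Entangled

Writing the state as a|00⟩ + b|01⟩ + c|10⟩ + d|11⟩, it is a product state iff ad − bc = 0.
Here (a, b, c, d) = (0.6423, (-0.2947 - 0.02511i), 0.6423i, (-0.02511 + 0.2947i)): ad − bc = (0.6423)(-0.02511 + 0.2947i) − (-0.2947 - 0.02511i)(0.6423i) = (-0.03226 + 0.3786i) ≠ 0, so the state is entangled.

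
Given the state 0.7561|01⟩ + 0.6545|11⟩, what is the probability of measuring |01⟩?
0.5717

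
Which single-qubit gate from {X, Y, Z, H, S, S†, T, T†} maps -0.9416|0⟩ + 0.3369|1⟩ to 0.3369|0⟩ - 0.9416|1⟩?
X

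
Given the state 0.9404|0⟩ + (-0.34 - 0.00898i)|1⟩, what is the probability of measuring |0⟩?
0.8844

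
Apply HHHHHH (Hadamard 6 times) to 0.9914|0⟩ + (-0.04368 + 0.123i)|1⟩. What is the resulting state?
0.9914|0⟩ + (-0.04368 + 0.123i)|1⟩

H² = I, so an even number of Hadamards cancels: H^6 = I and the state is unchanged.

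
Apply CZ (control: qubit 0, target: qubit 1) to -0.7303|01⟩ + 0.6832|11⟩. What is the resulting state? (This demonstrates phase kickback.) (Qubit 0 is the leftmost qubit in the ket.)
-0.7303|01⟩ - 0.6832|11⟩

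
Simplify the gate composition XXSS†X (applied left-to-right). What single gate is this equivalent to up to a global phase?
X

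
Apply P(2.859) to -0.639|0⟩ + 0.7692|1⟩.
-0.639|0⟩ + (-0.7387 + 0.2145i)|1⟩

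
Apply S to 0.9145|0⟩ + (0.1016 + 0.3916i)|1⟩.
0.9145|0⟩ + (-0.3916 + 0.1016i)|1⟩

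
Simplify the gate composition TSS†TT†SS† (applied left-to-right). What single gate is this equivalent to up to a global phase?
T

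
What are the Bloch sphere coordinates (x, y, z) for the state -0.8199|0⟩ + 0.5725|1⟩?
(-0.9388, 0, 0.3445)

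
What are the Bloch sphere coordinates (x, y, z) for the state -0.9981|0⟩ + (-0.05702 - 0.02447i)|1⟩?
(0.1138, 0.04885, 0.9924)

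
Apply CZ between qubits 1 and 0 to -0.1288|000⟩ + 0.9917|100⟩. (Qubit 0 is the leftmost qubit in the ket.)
-0.1288|000⟩ + 0.9917|100⟩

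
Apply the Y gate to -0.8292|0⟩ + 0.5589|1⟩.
-0.5589i|0⟩ - 0.8292i|1⟩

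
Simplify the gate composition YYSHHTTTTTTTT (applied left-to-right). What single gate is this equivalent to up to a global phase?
S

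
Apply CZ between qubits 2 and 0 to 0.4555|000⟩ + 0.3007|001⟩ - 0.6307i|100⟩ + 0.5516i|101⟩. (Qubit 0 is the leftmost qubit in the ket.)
0.4555|000⟩ + 0.3007|001⟩ - 0.6307i|100⟩ - 0.5516i|101⟩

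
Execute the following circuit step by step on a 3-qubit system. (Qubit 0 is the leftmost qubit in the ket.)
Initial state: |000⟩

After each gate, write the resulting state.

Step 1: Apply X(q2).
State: |001⟩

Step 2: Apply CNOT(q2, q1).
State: |011⟩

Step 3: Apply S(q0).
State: |011⟩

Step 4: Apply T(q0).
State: |011⟩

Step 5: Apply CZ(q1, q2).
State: -|011⟩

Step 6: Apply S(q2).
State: -i|011⟩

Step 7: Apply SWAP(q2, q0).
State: -i|110⟩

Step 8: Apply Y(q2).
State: |111⟩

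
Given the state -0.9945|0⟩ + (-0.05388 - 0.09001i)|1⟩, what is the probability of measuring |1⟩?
0.011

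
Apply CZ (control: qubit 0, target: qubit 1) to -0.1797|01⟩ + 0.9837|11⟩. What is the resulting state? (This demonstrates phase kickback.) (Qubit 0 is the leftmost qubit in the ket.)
-0.1797|01⟩ - 0.9837|11⟩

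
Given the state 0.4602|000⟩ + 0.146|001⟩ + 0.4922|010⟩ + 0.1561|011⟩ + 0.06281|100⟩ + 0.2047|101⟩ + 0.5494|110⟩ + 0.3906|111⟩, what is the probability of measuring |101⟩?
0.0419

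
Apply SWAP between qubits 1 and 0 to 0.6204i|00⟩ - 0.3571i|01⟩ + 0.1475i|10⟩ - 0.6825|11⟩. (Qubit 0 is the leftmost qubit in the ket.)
0.6204i|00⟩ + 0.1475i|01⟩ - 0.3571i|10⟩ - 0.6825|11⟩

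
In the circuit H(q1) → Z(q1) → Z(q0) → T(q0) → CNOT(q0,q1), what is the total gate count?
5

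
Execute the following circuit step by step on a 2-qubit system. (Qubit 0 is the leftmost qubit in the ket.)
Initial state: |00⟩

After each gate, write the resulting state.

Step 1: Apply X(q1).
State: |01⟩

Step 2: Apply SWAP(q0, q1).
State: |10⟩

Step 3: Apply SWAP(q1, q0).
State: |01⟩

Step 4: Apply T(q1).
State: (1/√2 + (1/√2)i)|01⟩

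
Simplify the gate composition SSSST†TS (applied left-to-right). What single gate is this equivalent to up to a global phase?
S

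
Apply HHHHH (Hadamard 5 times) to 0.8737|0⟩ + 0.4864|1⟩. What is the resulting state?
0.9617|0⟩ + 0.2739|1⟩

H² = I, so H^5 = H: a single Hadamard. With (a, b) = (0.8737, 0.4864), H gives ((a + b)/√2, (a − b)/√2) = (0.9617, 0.2739).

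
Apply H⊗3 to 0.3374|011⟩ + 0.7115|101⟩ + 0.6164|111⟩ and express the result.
0.5888|000⟩ - 0.5888|001⟩ - 0.08567|010⟩ + 0.08567|011⟩ - 0.3502|100⟩ + 0.3502|101⟩ - 0.1529|110⟩ + 0.1529|111⟩

H⊗3 gives amp(|y⟩) = (1/2√2) Σ_x (−1)^(x·y) amp(|x⟩), where x·y is the number of positions in which both x and y have a 1.
|000⟩: (0.3374 + 0.7115 + 0.6164)/(2√2) = 0.5888
|001⟩: (-0.3374 - 0.7115 - 0.6164)/(2√2) = -0.5888
|010⟩: (-0.3374 + 0.7115 - 0.6164)/(2√2) = -0.08567
|011⟩: (0.3374 - 0.7115 + 0.6164)/(2√2) = 0.08567
|100⟩: (0.3374 - 0.7115 - 0.6164)/(2√2) = -0.3502
|101⟩: (-0.3374 + 0.7115 + 0.6164)/(2√2) = 0.3502
|110⟩: (-0.3374 - 0.7115 + 0.6164)/(2√2) = -0.1529
|111⟩: (0.3374 + 0.7115 - 0.6164)/(2√2) = 0.1529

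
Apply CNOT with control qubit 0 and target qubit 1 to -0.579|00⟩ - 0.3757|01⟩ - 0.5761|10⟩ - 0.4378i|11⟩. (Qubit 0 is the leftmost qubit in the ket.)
-0.579|00⟩ - 0.3757|01⟩ - 0.4378i|10⟩ - 0.5761|11⟩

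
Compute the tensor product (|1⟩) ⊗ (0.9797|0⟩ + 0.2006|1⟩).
0.9797|10⟩ + 0.2006|11⟩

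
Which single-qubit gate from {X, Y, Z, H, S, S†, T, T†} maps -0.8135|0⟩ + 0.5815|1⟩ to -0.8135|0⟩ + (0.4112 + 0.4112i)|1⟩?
T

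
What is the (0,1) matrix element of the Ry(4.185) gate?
-0.867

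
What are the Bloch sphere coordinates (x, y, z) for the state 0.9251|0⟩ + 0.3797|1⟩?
(0.7025, 0, 0.7116)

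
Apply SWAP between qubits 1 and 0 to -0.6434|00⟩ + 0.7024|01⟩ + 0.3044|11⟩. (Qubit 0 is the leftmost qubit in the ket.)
-0.6434|00⟩ + 0.7024|10⟩ + 0.3044|11⟩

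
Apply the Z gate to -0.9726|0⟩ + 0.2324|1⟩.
-0.9726|0⟩ - 0.2324|1⟩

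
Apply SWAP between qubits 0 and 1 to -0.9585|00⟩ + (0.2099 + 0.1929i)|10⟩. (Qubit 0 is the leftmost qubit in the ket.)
-0.9585|00⟩ + (0.2099 + 0.1929i)|01⟩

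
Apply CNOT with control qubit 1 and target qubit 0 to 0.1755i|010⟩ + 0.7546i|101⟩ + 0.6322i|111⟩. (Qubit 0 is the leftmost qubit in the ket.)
0.6322i|011⟩ + 0.7546i|101⟩ + 0.1755i|110⟩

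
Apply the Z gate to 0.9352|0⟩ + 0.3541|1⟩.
0.9352|0⟩ - 0.3541|1⟩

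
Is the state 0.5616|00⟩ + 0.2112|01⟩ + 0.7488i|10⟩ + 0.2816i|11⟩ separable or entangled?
Separable

Writing the state as a|00⟩ + b|01⟩ + c|10⟩ + d|11⟩, it is a product state iff ad − bc = 0.
Here (a, b, c, d) = (0.5616, 0.2112, 0.7488i, 0.2816i): ad − bc = (0.5616)(0.2816i) − (0.2112)(0.7488i) = 0, so the state is separable.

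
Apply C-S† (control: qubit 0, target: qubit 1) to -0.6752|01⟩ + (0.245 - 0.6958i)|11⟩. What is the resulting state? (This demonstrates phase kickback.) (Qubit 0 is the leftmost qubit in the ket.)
-0.6752|01⟩ + (-0.6958 - 0.245i)|11⟩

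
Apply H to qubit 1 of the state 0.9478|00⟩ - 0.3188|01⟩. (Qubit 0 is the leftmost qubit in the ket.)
0.4448|00⟩ + 0.8956|01⟩

H on qubit 1 mixes each pair of kets that differ only in qubit 1: amplitudes (a, b) of (|…0…⟩, |…1…⟩) become ((a + b)/√2, (a − b)/√2). Kets absent from the input have amplitude 0.
(|00⟩, |01⟩): (a, b) = (0.9478, -0.3188) → (0.4448, 0.8956)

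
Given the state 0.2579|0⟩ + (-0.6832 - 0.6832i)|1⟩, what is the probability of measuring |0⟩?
0.06651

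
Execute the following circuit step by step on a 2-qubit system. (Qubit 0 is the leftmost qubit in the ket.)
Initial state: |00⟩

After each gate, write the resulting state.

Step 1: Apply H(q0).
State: 1/√2|00⟩ + 1/√2|10⟩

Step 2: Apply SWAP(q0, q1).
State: 1/√2|00⟩ + 1/√2|01⟩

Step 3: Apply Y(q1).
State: -(1/√2)i|00⟩ + (1/√2)i|01⟩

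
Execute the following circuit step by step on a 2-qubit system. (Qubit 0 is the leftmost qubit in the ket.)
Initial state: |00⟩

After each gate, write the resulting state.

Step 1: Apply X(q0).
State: |10⟩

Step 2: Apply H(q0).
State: 1/√2|00⟩ - 1/√2|10⟩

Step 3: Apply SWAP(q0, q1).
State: 1/√2|00⟩ - 1/√2|01⟩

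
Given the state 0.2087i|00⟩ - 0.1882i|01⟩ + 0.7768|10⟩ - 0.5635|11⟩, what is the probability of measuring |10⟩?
0.6034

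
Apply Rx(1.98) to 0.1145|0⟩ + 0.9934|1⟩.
(0.06282 - 0.8305i)|0⟩ + (0.5451 - 0.09572i)|1⟩

Rx(1.98) = [[cos(θ/2), −i·sin(θ/2)], [−i·sin(θ/2), cos(θ/2)]]; θ = 1.98, cos(θ/2) ≈ 0.54869, sin(θ/2) ≈ 0.836026.
With a = amp(|0⟩) = 0.1145 and b = amp(|1⟩) = 0.9934:
new amp(|0⟩) = (0.54869)·a + (-0.836026i)·b = (0.06282 - 0.8305i)
new amp(|1⟩) = (-0.836026i)·a + (0.54869)·b = (0.5451 - 0.09572i)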